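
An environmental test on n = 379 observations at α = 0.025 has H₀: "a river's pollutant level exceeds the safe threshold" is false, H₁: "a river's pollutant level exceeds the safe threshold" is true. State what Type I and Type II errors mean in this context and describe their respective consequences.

Type I (false positive): concluding that a river's pollutant level exceeds the safe threshold when it is not — shutting down a compliant factory unnecessarily. Type II (false negative): failing to conclude that a river's pollutant level exceeds the safe threshold when it is — allowing unsafe pollution to continue. Which is costlier depends on domain priorities and is a judgement call rather than a statistical fact.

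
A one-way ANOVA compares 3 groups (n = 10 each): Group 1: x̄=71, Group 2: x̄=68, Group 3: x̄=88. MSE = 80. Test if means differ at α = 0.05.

Grand mean = 75.67. SS_between = 2326.67, MS_between = 1163.33. F = 14.542, F_crit ≈ 3.354. Reject H₀.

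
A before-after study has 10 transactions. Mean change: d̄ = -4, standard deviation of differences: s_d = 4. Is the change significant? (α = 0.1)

t = d̄/(s_d/√n) = -4/(4/√10) = -3.162. df = 9, critical t = ±1.833. Reject H₀.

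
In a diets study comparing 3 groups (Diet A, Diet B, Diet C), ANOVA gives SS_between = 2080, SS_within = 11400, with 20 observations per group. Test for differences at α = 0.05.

df_between = 2, df_within = 57. F = MS_between/MS_within = 1040.0/200.0 = 5.2. F_crit ≈ 3.159. Reject H₀. At least one mean differs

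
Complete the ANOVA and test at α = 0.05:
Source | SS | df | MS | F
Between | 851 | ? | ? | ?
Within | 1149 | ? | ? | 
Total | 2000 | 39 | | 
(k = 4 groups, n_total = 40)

df_between = 3, df_within = 36. MS_between = 283.67, MS_within = 31.92. F = 8.888, F_crit ≈ 2.866. Reject H₀.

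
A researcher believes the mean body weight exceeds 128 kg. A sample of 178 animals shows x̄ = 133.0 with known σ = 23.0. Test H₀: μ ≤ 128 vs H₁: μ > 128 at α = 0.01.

z = 2.9. Critical value: 2.33. Reject H₀.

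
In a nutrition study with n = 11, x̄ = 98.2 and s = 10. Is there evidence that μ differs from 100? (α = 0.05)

t = (x̄ - μ₀)/(s/√n) = (98.2 - 100)/(10/√11) = -0.597. df = 10, critical t = ±2.228. Fail to reject H₀.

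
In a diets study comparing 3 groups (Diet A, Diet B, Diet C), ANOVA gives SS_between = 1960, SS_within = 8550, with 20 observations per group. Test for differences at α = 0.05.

df_between = 2, df_within = 57. F = MS_between/MS_within = 980.0/150.0 = 6.533. F_crit ≈ 3.159. Reject H₀. At least one mean differs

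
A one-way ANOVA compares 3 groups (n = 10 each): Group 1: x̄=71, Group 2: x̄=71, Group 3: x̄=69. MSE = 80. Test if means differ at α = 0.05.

Grand mean = 70.33. SS_between = 26.67, MS_between = 13.33. F = 0.167, F_crit ≈ 3.354. Fail to reject H₀.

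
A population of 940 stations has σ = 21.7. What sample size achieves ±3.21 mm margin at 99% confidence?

Without FPC: n₀ = (2.576×21.7/3.21)² = 303.25. With FPC: n = n₀N/(n₀+N-1) = 229.5 → n = 230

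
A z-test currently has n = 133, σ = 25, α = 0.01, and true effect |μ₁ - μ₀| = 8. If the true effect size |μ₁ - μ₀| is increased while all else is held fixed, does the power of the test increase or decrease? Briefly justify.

Power increases: a larger true effect increases the non-centrality λ = |μ₁ - μ₀|/(σ/√n).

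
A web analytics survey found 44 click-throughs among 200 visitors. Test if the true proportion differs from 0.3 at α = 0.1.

p̂ = 0.22, p₀ = 0.3. z = (p̂ - p₀)/√(p₀(1-p₀)/n) = -2.469. Critical: ±1.645. Reject H₀.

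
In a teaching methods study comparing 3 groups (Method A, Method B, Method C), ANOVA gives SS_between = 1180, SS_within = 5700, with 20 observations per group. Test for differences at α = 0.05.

df_between = 2, df_within = 57. F = MS_between/MS_within = 590.0/100.0 = 5.9. F_crit ≈ 3.159. Reject H₀. At least one mean differs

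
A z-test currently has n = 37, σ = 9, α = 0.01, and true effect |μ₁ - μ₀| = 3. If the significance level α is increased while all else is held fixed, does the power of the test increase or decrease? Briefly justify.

Power increases: a larger α lowers the critical value, so more of the H₁ sampling distribution falls in the rejection region.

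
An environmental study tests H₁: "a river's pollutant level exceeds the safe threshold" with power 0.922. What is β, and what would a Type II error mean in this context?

β = 1 - power = 1 - 0.922 = 0.078. A Type II error is failing to reject H₀ when H₀ is false (false negative) — here, failing to conclude that a river's pollutant level exceeds the safe threshold when in fact it is true. Consequence: allowing unsafe pollution to continue.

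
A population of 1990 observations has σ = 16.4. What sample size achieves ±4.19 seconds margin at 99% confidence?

Without FPC: n₀ = (2.576×16.4/4.19)² = 101.66. With FPC: n = n₀N/(n₀+N-1) = 96.8 → n = 97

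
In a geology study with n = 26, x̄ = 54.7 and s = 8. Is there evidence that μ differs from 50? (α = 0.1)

t = (x̄ - μ₀)/(s/√n) = (54.7 - 50)/(8/√26) = 2.996. df = 25, critical t = ±1.708. Reject H₀.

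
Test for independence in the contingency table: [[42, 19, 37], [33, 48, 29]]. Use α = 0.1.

χ² = 13.956. df = 2, critical = 4.605. Reject H₀. Variables are dependent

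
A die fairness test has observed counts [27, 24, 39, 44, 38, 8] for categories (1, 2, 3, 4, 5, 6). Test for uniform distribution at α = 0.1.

Expected = 30 each. χ² = Σ(O-E)²/E = 29.0. df = 5, critical value = 9.236. Reject H₀.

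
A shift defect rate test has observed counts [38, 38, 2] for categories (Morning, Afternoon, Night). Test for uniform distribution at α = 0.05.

Expected = 26 each. χ² = Σ(O-E)²/E = 33.231. df = 2, critical value = 5.991. Reject H₀.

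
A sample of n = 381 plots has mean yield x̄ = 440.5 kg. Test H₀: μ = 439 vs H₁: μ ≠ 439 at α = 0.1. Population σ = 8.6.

z = (x̄ - μ₀)/(σ/√n) = (440.5 - 439)/(8.6/√381) = 3.405. Critical value: ±1.645. Since |3.405| > 1.645, Reject H₀.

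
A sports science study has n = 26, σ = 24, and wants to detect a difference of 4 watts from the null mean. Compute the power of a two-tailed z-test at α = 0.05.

SE = σ/√n = 24/√26 = 4.707. Non-centrality λ = d/SE = 4/4.707 = 0.85. Power ≈ Φ(λ - z_{α/2}) = Φ(0.85 - 1.96) = Φ(-1.11) = 0.133.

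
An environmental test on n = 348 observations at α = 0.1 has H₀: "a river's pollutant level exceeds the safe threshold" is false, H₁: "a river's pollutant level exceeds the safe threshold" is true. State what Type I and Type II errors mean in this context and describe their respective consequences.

Type I (false positive): concluding that a river's pollutant level exceeds the safe threshold when it is not — shutting down a compliant factory unnecessarily. Type II (false negative): failing to conclude that a river's pollutant level exceeds the safe threshold when it is — allowing unsafe pollution to continue. Which is costlier depends on domain priorities and is a judgement call rather than a statistical fact.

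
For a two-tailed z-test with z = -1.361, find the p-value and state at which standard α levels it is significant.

p = 2·P(Z > |-1.361|) = 2·(1 - Φ(1.361)) ≈ 0.1735. Not significant at any standard level.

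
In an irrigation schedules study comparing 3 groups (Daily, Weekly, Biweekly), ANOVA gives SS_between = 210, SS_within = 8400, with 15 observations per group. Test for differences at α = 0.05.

df_between = 2, df_within = 42. F = MS_between/MS_within = 105.0/200.0 = 0.525. F_crit ≈ 3.22. Fail to reject H₀.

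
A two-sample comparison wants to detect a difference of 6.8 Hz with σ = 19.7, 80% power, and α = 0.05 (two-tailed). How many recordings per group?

n per group = 2(z_α/2 + z_β)²σ²/d² = 2×(1.96 + 0.84)²×19.7²/6.8² = 131.6 → n = 132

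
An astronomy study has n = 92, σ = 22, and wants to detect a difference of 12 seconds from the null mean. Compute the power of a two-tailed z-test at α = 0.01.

SE = σ/√n = 22/√92 = 2.294. Non-centrality λ = d/SE = 12/2.294 = 5.232. Power ≈ Φ(λ - z_{α/2}) = Φ(5.232 - 2.576) = Φ(2.656) = 0.996.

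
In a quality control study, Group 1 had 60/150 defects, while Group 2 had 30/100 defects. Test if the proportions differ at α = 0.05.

p̂₁ = 0.4, p̂₂ = 0.3, pooled p̂ = 0.36. z = 1.614. Critical: ±1.96. Fail to reject H₀.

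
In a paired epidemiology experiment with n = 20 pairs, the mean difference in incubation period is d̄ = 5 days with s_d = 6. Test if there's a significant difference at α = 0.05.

t = d̄/(s_d/√n) = 5/(6/√20) = 3.727. df = 19, critical t = ±2.093. Reject H₀.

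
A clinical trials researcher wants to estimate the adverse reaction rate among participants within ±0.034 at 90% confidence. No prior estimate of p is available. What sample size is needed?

Conservative approach: use p = 0.5 (maximizes p(1-p) = 0.25). n = z²(0.25)/E² = 1.645²×0.25/0.034² = 585.2 → n = 586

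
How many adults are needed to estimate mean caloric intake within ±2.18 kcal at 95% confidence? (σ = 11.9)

n = (z*σ/E)² = (1.96×11.9/2.18)² = 114.5 → n = 115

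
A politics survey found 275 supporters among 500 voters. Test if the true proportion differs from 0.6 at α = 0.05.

p̂ = 0.55, p₀ = 0.6. z = (p̂ - p₀)/√(p₀(1-p₀)/n) = -2.282. Critical: ±1.96. Reject H₀.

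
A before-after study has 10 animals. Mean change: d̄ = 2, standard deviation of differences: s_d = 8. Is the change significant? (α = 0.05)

t = d̄/(s_d/√n) = 2/(8/√10) = 0.791. df = 9, critical t = ±2.262. Fail to reject H₀.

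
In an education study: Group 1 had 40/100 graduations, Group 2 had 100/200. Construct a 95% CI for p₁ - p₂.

p̂₁ = 0.4, p̂₂ = 0.5. Difference = -0.1. CI = (-0.218, 0.018)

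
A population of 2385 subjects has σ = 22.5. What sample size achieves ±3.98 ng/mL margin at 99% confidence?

Without FPC: n₀ = (2.576×22.5/3.98)² = 212.076. With FPC: n = n₀N/(n₀+N-1) = 194.8 → n = 195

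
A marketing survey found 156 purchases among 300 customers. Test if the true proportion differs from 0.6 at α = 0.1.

p̂ = 0.52, p₀ = 0.6. z = (p̂ - p₀)/√(p₀(1-p₀)/n) = -2.828. Critical: ±1.645. Reject H₀.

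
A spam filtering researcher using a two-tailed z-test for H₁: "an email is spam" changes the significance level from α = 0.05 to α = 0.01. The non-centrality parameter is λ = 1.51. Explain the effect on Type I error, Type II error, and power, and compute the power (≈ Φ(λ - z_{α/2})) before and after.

Decreasing α from 0.05 to 0.01:
• Type I error rate decreases (α is the Type I rate by definition).
• Critical value moves from z_{α/2} = 1.96 to 2.576, so power = Φ(λ - z_{α/2}) goes from Φ(1.51 - 1.96) = 0.326 to Φ(1.51 - 2.576) = 0.143.
• Type II error rate β = 1 - power therefore increases (0.674 → 0.857).
Appropriate when false positives are costly — here, a legitimate email is sent to the spam folder and the user misses it.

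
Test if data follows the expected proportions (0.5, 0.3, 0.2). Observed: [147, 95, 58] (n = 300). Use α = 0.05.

Expected: [150.0, 90.0, 60.0]. χ² = 0.404. df = 2, critical = 5.991. Fail to reject H₀.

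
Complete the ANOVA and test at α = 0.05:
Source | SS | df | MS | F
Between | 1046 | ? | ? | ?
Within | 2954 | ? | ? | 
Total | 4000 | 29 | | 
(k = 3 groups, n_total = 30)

df_between = 2, df_within = 27. MS_between = 523.0, MS_within = 109.41. F = 4.78, F_crit ≈ 3.354. Reject H₀.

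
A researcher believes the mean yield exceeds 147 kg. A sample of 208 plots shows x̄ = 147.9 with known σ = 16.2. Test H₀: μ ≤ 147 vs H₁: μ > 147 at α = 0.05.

z = 0.801. Critical value: 1.645. Fail to reject H₀.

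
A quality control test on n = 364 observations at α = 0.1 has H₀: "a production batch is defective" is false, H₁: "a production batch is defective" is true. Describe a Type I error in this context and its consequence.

Type I error: rejecting H₀ when it is true — concluding that a production batch is defective when in fact it is not. Consequence: scrapping a good batch — wasted material and cost for no reason.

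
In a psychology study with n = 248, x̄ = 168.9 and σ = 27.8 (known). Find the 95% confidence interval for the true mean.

CI = x̄ ± z*(σ/√n) = 168.9 ± 1.96(27.8/√248) = 168.9 ± 3.46 = (165.44, 172.36)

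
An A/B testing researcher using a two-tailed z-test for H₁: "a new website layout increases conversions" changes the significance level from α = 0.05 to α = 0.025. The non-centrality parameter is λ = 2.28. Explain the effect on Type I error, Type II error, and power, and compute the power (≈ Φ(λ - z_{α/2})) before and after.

Decreasing α from 0.05 to 0.025:
• Type I error rate decreases (α is the Type I rate by definition).
• Critical value moves from z_{α/2} = 1.96 to 2.241, so power = Φ(λ - z_{α/2}) goes from Φ(2.28 - 1.96) = 0.626 to Φ(2.28 - 2.241) = 0.516.
• Type II error rate β = 1 - power therefore increases (0.374 → 0.484).
Appropriate when false positives are costly — here, rolling out a layout that doesn't actually help — wasted engineering effort.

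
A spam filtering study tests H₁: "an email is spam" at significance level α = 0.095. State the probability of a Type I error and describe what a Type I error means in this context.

P(Type I error) = α = 0.095. A Type I error is rejecting H₀ when H₀ is actually true (false positive) — here, concluding that an email is spam when in fact this is not the case. Consequence: a legitimate email is sent to the spam folder and the user misses it.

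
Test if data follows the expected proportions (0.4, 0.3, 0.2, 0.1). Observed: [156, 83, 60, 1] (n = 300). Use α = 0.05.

Expected: [120.0, 90.0, 60.0, 30.0]. χ² = 39.378. df = 3, critical = 7.815. Reject H₀.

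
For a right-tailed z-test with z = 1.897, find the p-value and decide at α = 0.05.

p = P(Z > 1.897) = 1 - Φ(1.897) ≈ 0.0289. Since p < 0.05, reject H₀ (significant) at α = 0.05.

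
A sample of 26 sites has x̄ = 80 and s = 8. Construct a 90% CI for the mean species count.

CI = x̄ ± t*(s/√n) = 80 ± 1.708(8/√26) = (77.32, 82.68)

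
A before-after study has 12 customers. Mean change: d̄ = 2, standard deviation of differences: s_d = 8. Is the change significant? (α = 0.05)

t = d̄/(s_d/√n) = 2/(8/√12) = 0.866. df = 11, critical t = ±2.201. Fail to reject H₀.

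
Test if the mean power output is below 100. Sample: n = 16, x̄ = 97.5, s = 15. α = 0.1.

t = (97.5 - 100)/(15/√16) = -0.667, df = 15. Critical t = -1.341. Fail to reject H₀.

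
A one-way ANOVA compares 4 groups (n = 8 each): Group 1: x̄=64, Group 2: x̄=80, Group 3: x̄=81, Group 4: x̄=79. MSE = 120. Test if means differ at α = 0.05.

Grand mean = 76.0. SS_between = 1552.0, MS_between = 517.33. F = 4.311, F_crit ≈ 2.947. Reject H₀.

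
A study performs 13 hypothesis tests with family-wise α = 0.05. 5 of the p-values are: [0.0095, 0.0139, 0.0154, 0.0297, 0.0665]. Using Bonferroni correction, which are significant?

Bonferroni α = 0.05/13 = 0.00385. None of the given p-values are significant.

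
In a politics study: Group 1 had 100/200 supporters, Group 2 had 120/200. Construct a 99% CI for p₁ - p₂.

p̂₁ = 0.5, p̂₂ = 0.6. Difference = -0.1. CI = (-0.228, 0.028)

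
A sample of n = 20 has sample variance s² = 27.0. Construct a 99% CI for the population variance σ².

df = 19. χ²_{0.005} = 38.582, χ²_{0.995} = 6.844. CI for σ² = ((n-1)s²/χ²_{α/2}, (n-1)s²/χ²_{1-α/2}) = (19·27.0/38.582, 19·27.0/6.844) = (13.3, 74.96)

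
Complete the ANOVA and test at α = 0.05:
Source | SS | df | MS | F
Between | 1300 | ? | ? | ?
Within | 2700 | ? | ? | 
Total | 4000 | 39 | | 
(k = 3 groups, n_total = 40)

df_between = 2, df_within = 37. MS_between = 650.0, MS_within = 72.97. F = 8.907, F_crit ≈ 3.252. Reject H₀.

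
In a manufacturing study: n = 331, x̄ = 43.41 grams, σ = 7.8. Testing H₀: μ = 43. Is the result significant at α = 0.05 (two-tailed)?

z = (43.41 - 43)/(7.8/√331) = 0.956. Since |z| ≤ 1.96, not significant at α = 0.05.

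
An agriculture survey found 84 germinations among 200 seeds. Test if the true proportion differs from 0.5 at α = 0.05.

p̂ = 0.42, p₀ = 0.5. z = (p̂ - p₀)/√(p₀(1-p₀)/n) = -2.263. Critical: ±1.96. Reject H₀.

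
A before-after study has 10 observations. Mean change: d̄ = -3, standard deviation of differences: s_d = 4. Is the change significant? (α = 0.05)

t = d̄/(s_d/√n) = -3/(4/√10) = -2.372. df = 9, critical t = ±2.262. Reject H₀.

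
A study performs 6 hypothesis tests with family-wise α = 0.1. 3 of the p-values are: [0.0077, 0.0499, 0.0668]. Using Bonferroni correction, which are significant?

Bonferroni α = 0.1/6 = 0.01667. Significant p-values: [0.0077]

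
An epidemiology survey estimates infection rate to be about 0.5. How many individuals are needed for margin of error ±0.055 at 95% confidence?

n = z²p(1-p)/E² = 1.96²×0.5×0.5/0.055² = 317.5 → n = 318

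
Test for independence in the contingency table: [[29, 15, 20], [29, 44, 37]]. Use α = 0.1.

χ² = 7.702. df = 2, critical = 4.605. Reject H₀. Variables are dependent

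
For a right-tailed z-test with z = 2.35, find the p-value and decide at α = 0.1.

p = P(Z > 2.35) = 1 - Φ(2.35) ≈ 0.0094. Since p < 0.1, reject H₀ (significant) at α = 0.1.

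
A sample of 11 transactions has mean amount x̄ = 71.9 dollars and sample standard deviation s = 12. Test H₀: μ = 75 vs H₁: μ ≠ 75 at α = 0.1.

t = (x̄ - μ₀)/(s/√n) = (71.9 - 75)/(12/√11) = -0.857. df = 10, critical t = ±1.812. Fail to reject H₀.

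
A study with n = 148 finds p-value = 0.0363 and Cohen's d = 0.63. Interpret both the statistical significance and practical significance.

Statistically significant (p = 0.0363 < 0.05). Cohen's d = 0.63 indicates a medium effect size. Both statistical and practical significance should be considered.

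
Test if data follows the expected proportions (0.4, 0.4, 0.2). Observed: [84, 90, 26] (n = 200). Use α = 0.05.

Expected: [80.0, 80.0, 40.0]. χ² = 6.35. df = 2, critical = 5.991. Reject H₀.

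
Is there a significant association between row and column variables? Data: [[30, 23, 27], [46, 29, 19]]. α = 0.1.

χ² = 4.354. df = 2, critical = 4.605. Fail to reject H₀. No evidence of dependence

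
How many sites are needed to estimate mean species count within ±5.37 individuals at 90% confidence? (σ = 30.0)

n = (z*σ/E)² = (1.645×30.0/5.37)² = 84.5 → n = 85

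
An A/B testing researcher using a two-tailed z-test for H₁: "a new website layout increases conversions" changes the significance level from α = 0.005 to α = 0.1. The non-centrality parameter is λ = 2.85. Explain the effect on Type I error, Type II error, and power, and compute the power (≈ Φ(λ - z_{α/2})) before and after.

Increasing α from 0.005 to 0.1:
• Type I error rate increases (α is the Type I rate by definition).
• Critical value moves from z_{α/2} = 2.807 to 1.645, so power = Φ(λ - z_{α/2}) goes from Φ(2.85 - 2.807) = 0.517 to Φ(2.85 - 1.645) = 0.886.
• Type II error rate β = 1 - power therefore decreases (0.483 → 0.114).
Appropriate when false negatives are costly — here, discarding a layout that would have improved conversions — lost revenue.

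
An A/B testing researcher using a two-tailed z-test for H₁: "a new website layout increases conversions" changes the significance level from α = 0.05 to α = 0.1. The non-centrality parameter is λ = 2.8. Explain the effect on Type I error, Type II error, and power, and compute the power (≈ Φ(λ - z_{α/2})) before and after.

Increasing α from 0.05 to 0.1:
• Type I error rate increases (α is the Type I rate by definition).
• Critical value moves from z_{α/2} = 1.96 to 1.645, so power = Φ(λ - z_{α/2}) goes from Φ(2.8 - 1.96) = 0.8 to Φ(2.8 - 1.645) = 0.876.
• Type II error rate β = 1 - power therefore decreases (0.2 → 0.124).
Appropriate when false negatives are costly — here, discarding a layout that would have improved conversions — lost revenue.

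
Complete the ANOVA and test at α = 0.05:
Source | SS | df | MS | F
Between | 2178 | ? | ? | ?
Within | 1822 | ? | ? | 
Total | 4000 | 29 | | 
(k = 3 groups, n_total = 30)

df_between = 2, df_within = 27. MS_between = 1089.0, MS_within = 67.48. F = 16.138, F_crit ≈ 3.354. Reject H₀.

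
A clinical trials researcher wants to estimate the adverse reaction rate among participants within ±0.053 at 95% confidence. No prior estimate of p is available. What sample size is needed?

Conservative approach: use p = 0.5 (maximizes p(1-p) = 0.25). n = z²(0.25)/E² = 1.96²×0.25/0.053² = 341.9 → n = 342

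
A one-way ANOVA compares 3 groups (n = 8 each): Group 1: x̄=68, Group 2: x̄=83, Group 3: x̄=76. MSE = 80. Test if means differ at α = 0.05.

Grand mean = 75.67. SS_between = 901.33, MS_between = 450.67. F = 5.633, F_crit ≈ 3.467. Reject H₀.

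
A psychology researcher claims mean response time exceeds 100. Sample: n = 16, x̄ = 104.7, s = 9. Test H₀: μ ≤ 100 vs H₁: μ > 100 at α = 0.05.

t = (104.7 - 100)/(9/√16) = 2.089, df = 15. Critical t = 1.753. Reject H₀.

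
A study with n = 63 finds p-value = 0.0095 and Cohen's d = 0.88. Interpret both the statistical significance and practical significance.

Statistically significant (p = 0.0095 < 0.05). Cohen's d = 0.88 indicates a large effect size. Both statistical and practical significance should be considered.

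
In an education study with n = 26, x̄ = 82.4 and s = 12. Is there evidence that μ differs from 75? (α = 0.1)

t = (x̄ - μ₀)/(s/√n) = (82.4 - 75)/(12/√26) = 3.144. df = 25, critical t = ±1.708. Reject H₀.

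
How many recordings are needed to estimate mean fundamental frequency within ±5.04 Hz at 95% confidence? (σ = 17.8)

n = (z*σ/E)² = (1.96×17.8/5.04)² = 47.9 → n = 48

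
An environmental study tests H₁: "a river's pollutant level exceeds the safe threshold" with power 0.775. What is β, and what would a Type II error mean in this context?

β = 1 - power = 1 - 0.775 = 0.225. A Type II error is failing to reject H₀ when H₀ is false (false negative) — here, failing to conclude that a river's pollutant level exceeds the safe threshold when in fact it is true. Consequence: allowing unsafe pollution to continue.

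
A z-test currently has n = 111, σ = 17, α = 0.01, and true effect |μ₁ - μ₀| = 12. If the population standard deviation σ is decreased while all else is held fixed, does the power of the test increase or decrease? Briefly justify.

Power increases: a smaller σ shrinks the standard error σ/√n, moving the sampling distribution under H₁ further from the critical value.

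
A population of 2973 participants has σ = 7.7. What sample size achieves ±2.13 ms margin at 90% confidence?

Without FPC: n₀ = (1.645×7.7/2.13)² = 35.363. With FPC: n = n₀N/(n₀+N-1) = 35.0 → n = 35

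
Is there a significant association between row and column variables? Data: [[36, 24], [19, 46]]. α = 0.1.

χ² = 11.988. df = 1, critical = 2.706. Reject H₀. Variables are dependent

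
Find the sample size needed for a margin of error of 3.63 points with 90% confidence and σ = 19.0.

n = (z*σ/E)² = (1.645×19.0/3.63)² = 74.1 → n = 75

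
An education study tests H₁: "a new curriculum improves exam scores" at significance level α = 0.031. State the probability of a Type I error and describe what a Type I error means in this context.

P(Type I error) = α = 0.031. A Type I error is rejecting H₀ when H₀ is actually true (false positive) — here, concluding that a new curriculum improves exam scores when in fact this is not the case. Consequence: adopting a curriculum that gives no real benefit — disruption for nothing.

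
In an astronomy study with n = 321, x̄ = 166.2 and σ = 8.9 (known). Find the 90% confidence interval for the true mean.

CI = x̄ ± z*(σ/√n) = 166.2 ± 1.645(8.9/√321) = 166.2 ± 0.82 = (165.38, 167.02)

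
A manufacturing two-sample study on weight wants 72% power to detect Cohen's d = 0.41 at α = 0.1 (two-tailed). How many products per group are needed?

z_{α/2} = 1.645, z_β = Φ⁻¹(0.72) = 0.583. For small effect (d = 0.41): n per group = 2(z_{α/2} + z_β)²/d² = 2(1.645 + 0.583)²/0.41² = 59.1 → 60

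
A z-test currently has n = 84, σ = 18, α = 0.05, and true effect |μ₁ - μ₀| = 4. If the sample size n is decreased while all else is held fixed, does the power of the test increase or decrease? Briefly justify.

Power decreases: a smaller n inflates the standard error σ/√n, pulling the sampling distribution under H₁ back toward the critical value.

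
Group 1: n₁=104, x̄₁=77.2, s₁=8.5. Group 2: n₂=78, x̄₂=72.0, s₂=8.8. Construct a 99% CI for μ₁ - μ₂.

Difference = 5.2. SE = √(8.5²/104 + 8.8²/78) = 1.299. CI = (1.85, 8.55)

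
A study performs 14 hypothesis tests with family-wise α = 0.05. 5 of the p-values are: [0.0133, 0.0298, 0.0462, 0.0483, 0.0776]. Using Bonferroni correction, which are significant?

Bonferroni α = 0.05/14 = 0.00357. None of the given p-values are significant.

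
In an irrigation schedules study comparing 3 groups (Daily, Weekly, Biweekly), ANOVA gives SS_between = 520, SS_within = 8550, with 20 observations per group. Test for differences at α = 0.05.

df_between = 2, df_within = 57. F = MS_between/MS_within = 260.0/150.0 = 1.733. F_crit ≈ 3.159. Fail to reject H₀.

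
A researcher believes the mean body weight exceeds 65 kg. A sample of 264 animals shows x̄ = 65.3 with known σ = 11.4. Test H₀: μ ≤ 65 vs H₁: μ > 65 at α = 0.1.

z = 0.428. Critical value: 1.28. Fail to reject H₀.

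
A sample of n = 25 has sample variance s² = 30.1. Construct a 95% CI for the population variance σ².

df = 24. χ²_{0.025} = 39.364, χ²_{0.975} = 12.401. CI for σ² = ((n-1)s²/χ²_{α/2}, (n-1)s²/χ²_{1-α/2}) = (24·30.1/39.364, 24·30.1/12.401) = (18.35, 58.25)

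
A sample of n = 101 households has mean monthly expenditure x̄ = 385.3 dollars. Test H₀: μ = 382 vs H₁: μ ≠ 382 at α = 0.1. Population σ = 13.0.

z = (x̄ - μ₀)/(σ/√n) = (385.3 - 382)/(13.0/√101) = 2.551. Critical value: ±1.645. Since |2.551| > 1.645, Reject H₀.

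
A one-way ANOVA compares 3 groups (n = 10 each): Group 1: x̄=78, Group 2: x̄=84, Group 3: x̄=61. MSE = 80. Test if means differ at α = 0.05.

Grand mean = 74.33. SS_between = 2846.67, MS_between = 1423.33. F = 17.792, F_crit ≈ 3.354. Reject H₀.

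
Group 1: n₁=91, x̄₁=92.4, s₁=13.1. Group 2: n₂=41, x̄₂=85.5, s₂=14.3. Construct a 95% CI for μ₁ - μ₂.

Difference = 6.9. SE = √(13.1²/91 + 14.3²/41) = 2.622. CI = (1.76, 12.04)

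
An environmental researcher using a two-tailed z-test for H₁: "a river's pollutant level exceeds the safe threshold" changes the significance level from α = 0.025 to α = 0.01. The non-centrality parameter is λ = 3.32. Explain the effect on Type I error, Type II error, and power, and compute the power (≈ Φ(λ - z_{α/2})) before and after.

Decreasing α from 0.025 to 0.01:
• Type I error rate decreases (α is the Type I rate by definition).
• Critical value moves from z_{α/2} = 2.241 to 2.576, so power = Φ(λ - z_{α/2}) goes from Φ(3.32 - 2.241) = 0.86 to Φ(3.32 - 2.576) = 0.772.
• Type II error rate β = 1 - power therefore increases (0.14 → 0.228).
Appropriate when false positives are costly — here, shutting down a compliant factory unnecessarily.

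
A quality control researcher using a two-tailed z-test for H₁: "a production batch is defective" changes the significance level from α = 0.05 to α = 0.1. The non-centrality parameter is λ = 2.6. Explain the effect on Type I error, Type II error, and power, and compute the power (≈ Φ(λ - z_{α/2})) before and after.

Increasing α from 0.05 to 0.1:
• Type I error rate increases (α is the Type I rate by definition).
• Critical value moves from z_{α/2} = 1.96 to 1.645, so power = Φ(λ - z_{α/2}) goes from Φ(2.6 - 1.96) = 0.739 to Φ(2.6 - 1.645) = 0.83.
• Type II error rate β = 1 - power therefore decreases (0.261 → 0.17).
Appropriate when false negatives are costly — here, shipping a defective batch — faulty products reach customers.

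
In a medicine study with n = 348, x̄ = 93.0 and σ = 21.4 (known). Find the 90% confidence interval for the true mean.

CI = x̄ ± z*(σ/√n) = 93.0 ± 1.645(21.4/√348) = 93.0 ± 1.89 = (91.11, 94.89)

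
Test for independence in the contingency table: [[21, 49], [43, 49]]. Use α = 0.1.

χ² = 4.661. df = 1, critical = 2.706. Reject H₀. Variables are dependent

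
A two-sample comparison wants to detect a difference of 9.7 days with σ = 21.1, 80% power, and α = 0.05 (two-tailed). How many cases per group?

n per group = 2(z_α/2 + z_β)²σ²/d² = 2×(1.96 + 0.84)²×21.1²/9.7² = 74.2 → n = 75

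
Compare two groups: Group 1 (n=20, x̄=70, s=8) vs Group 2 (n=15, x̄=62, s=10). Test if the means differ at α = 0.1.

Pooled sp = 8.9. t = 2.631, df = 33. Critical t = ±1.692. Reject H₀.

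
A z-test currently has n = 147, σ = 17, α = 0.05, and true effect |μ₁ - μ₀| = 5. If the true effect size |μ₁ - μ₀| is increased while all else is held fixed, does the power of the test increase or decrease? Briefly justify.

Power increases: a larger true effect increases the non-centrality λ = |μ₁ - μ₀|/(σ/√n).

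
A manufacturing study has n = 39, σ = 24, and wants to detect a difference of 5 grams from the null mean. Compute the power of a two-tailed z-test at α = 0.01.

SE = σ/√n = 24/√39 = 3.843. Non-centrality λ = d/SE = 5/3.843 = 1.301. Power ≈ Φ(λ - z_{α/2}) = Φ(1.301 - 2.576) = Φ(-1.275) = 0.101.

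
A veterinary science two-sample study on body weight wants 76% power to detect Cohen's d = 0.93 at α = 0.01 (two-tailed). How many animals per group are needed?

z_{α/2} = 2.576, z_β = Φ⁻¹(0.76) = 0.706. For large effect (d = 0.93): n per group = 2(z_{α/2} + z_β)²/d² = 2(2.576 + 0.706)²/0.93² = 24.9 → 25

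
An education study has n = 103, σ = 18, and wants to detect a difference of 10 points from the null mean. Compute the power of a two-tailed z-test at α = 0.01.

SE = σ/√n = 18/√103 = 1.774. Non-centrality λ = d/SE = 10/1.774 = 5.638. Power ≈ Φ(λ - z_{α/2}) = Φ(5.638 - 2.576) = Φ(3.062) = 0.999.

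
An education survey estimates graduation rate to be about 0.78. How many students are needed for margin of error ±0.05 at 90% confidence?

n = z²p(1-p)/E² = 1.645²×0.78×0.22/0.05² = 185.7 → n = 186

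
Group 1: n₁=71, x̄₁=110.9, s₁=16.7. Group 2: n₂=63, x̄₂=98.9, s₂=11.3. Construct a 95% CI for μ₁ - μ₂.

Difference = 12.0. SE = √(16.7²/71 + 11.3²/63) = 2.44. CI = (7.22, 16.78)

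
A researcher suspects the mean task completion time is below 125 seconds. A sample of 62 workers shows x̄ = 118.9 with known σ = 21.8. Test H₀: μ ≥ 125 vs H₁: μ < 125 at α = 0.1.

z = -2.203. Critical value: -1.28. Reject H₀.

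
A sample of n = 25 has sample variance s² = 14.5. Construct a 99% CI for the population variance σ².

df = 24. χ²_{0.005} = 45.559, χ²_{0.995} = 9.886. CI for σ² = ((n-1)s²/χ²_{α/2}, (n-1)s²/χ²_{1-α/2}) = (24·14.5/45.559, 24·14.5/9.886) = (7.64, 35.2)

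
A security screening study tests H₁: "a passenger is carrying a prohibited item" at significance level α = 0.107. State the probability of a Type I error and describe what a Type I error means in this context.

P(Type I error) = α = 0.107. A Type I error is rejecting H₀ when H₀ is actually true (false positive) — here, concluding that a passenger is carrying a prohibited item when in fact this is not the case. Consequence: detaining an innocent passenger — delay and inconvenience.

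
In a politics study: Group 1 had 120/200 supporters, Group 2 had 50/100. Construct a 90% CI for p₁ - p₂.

p̂₁ = 0.6, p̂₂ = 0.5. Difference = 0.1. CI = (-0.0, 0.2)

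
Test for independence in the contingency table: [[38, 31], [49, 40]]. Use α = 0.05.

χ² = 0.0. df = 1, critical = 3.841. Fail to reject H₀. No evidence of dependence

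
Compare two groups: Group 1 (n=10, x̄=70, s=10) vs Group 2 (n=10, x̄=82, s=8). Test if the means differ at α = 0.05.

Pooled sp = 9.06. t = -2.963, df = 18. Critical t = ±2.101. Reject H₀.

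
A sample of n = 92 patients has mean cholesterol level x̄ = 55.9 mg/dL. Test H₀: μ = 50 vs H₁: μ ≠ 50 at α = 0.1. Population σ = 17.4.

z = (x̄ - μ₀)/(σ/√n) = (55.9 - 50)/(17.4/√92) = 3.252. Critical value: ±1.645. Since |3.252| > 1.645, Reject H₀.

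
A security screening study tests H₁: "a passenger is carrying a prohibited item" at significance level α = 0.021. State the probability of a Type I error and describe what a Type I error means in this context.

P(Type I error) = α = 0.021. A Type I error is rejecting H₀ when H₀ is actually true (false positive) — here, concluding that a passenger is carrying a prohibited item when in fact this is not the case. Consequence: detaining an innocent passenger — delay and inconvenience.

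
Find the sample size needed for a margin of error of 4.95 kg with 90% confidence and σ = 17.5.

n = (z*σ/E)² = (1.645×17.5/4.95)² = 33.8 → n = 34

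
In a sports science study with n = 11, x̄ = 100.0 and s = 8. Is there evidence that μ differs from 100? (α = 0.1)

t = (x̄ - μ₀)/(s/√n) = (100.0 - 100)/(8/√11) = 0.0. df = 10, critical t = ±1.812. Fail to reject H₀.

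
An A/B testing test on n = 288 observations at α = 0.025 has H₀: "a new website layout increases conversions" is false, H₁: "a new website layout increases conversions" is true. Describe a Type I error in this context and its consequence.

Type I error: rejecting H₀ when it is true — concluding that a new website layout increases conversions when in fact it is not. Consequence: rolling out a layout that doesn't actually help — wasted engineering effort.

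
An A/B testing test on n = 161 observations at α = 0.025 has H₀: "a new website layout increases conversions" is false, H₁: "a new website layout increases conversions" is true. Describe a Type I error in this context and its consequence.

Type I error: rejecting H₀ when it is true — concluding that a new website layout increases conversions when in fact it is not. Consequence: rolling out a layout that doesn't actually help — wasted engineering effort.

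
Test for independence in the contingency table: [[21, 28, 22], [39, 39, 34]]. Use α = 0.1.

χ² = 0.623. df = 2, critical = 4.605. Fail to reject H₀. No evidence of dependence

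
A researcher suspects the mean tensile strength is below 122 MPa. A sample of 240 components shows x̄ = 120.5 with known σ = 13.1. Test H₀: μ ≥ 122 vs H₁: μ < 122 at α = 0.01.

z = -1.774. Critical value: -2.33. Fail to reject H₀.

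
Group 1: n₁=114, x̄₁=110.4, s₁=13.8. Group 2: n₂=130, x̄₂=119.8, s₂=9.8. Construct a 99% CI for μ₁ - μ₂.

Difference = -9.4. SE = √(13.8²/114 + 9.8²/130) = 1.552. CI = (-13.4, -5.4)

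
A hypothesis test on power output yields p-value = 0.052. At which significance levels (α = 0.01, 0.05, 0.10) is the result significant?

p = 0.052. Significant at: α = 0.1.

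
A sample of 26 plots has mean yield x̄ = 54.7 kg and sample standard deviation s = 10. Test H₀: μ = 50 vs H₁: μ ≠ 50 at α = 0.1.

t = (x̄ - μ₀)/(s/√n) = (54.7 - 50)/(10/√26) = 2.397. df = 25, critical t = ±1.708. Reject H₀.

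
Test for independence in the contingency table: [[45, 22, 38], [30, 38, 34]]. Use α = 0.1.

χ² = 7.447. df = 2, critical = 4.605. Reject H₀. Variables are dependent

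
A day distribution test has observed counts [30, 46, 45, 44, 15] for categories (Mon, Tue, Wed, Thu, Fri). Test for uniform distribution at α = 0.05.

Expected = 36 each. χ² = Σ(O-E)²/E = 20.056. df = 4, critical value = 9.488. Reject H₀.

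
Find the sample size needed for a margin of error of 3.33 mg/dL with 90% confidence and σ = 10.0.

n = (z*σ/E)² = (1.645×10.0/3.33)² = 24.4 → n = 25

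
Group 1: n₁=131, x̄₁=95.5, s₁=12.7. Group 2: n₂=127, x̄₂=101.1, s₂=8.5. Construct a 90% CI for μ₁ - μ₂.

Difference = -5.6. SE = √(12.7²/131 + 8.5²/127) = 1.342. CI = (-7.81, -3.39)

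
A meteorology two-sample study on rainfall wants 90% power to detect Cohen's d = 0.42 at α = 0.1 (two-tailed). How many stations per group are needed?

z_{α/2} = 1.645, z_β = Φ⁻¹(0.9) = 1.282. For small effect (d = 0.42): n per group = 2(z_{α/2} + z_β)²/d² = 2(1.645 + 1.282)²/0.42² = 97.1 → 98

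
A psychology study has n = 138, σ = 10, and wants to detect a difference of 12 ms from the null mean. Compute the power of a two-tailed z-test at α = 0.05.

SE = σ/√n = 10/√138 = 0.851. Non-centrality λ = d/SE = 12/0.851 = 14.097. Power ≈ Φ(λ - z_{α/2}) = Φ(14.097 - 1.96) = Φ(12.137) = 1.0.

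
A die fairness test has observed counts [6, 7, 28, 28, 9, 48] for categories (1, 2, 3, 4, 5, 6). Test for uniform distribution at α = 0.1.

Expected = 21 each. χ² = Σ(O-E)²/E = 66.286. df = 5, critical value = 9.236. Reject H₀.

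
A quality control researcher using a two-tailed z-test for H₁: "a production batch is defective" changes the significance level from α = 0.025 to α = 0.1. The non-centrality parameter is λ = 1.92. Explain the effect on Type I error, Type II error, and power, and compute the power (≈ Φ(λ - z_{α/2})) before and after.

Increasing α from 0.025 to 0.1:
• Type I error rate increases (α is the Type I rate by definition).
• Critical value moves from z_{α/2} = 2.241 to 1.645, so power = Φ(λ - z_{α/2}) goes from Φ(1.92 - 2.241) = 0.374 to Φ(1.92 - 1.645) = 0.608.
• Type II error rate β = 1 - power therefore decreases (0.626 → 0.392).
Appropriate when false negatives are costly — here, shipping a defective batch — faulty products reach customers.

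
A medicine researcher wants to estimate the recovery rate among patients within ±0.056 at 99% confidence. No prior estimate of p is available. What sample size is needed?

Conservative approach: use p = 0.5 (maximizes p(1-p) = 0.25). n = z²(0.25)/E² = 2.576²×0.25/0.056² = 529.0 → n = 529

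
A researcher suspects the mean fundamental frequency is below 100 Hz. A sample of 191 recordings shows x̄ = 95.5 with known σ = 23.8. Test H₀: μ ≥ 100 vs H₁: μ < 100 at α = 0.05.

z = -2.613. Critical value: -1.645. Reject H₀.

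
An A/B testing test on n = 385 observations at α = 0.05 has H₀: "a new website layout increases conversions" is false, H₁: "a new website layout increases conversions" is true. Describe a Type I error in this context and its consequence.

Type I error: rejecting H₀ when it is true — concluding that a new website layout increases conversions when in fact it is not. Consequence: rolling out a layout that doesn't actually help — wasted engineering effort.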